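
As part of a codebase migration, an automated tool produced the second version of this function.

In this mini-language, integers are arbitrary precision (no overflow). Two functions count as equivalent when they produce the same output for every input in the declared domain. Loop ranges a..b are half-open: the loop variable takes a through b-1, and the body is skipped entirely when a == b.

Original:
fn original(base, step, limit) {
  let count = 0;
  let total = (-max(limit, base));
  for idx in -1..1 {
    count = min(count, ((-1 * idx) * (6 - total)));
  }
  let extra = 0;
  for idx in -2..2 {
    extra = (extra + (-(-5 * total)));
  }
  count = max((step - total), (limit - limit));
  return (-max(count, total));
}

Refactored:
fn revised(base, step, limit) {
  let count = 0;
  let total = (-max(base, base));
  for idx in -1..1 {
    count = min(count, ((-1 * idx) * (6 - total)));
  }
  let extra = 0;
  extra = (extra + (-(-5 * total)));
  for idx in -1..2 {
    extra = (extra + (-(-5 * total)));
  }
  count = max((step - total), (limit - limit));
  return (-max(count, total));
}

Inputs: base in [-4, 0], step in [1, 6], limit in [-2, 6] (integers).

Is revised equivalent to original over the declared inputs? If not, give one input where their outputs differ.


Try base=-4, step=1, limit=-2.
original: count=0, then total=2, then (idx=-1), then count=0, then (idx=0), then count=0, then extra=0, then (idx=-2), then extra=10, then (idx=-1), then extra=20, then (idx=0), then extra=30, then (idx=1), then extra=40, then count=0, then returns -2
revised: count=0, then total=4, then (idx=-1), then count=0, then (idx=0), then count=0, then extra=0, then extra=20, then (idx=-1), then extra=40, then (idx=0), then extra=60, then (idx=1), then extra=80, then count=0, then returns -4
-2 vs -4 — the two versions disagree here.
verdict: not equivalent; witness: base=-4, step=1, limit=-2


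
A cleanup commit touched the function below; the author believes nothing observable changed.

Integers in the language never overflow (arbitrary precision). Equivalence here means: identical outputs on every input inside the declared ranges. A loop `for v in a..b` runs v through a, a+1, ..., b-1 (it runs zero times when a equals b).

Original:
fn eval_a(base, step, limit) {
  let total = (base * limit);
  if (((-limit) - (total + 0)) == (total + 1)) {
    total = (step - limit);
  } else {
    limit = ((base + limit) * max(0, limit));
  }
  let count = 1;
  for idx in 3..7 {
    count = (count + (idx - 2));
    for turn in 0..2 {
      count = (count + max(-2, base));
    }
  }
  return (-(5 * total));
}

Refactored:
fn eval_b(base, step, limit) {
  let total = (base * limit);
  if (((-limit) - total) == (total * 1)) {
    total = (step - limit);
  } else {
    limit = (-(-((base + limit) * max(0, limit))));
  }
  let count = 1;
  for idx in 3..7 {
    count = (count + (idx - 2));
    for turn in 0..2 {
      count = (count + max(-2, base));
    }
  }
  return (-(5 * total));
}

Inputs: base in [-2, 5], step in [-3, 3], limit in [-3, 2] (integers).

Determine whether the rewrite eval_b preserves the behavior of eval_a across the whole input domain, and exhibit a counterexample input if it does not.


There is a counterexample at base=-2, step=-3, limit=0: 0 on one side, 15 on the other.
eval_a: total := 0 | (((-limit) - (total + 0)) == (total + 1)): false | limit := 0 | count := 1 | iter idx=3: | count := 2 | iter turn=0: | count := 0 | iter turn=1: | count := -2 | iter idx=4: | count := 0 | iter turn=0: | count := -2 | iter turn=1: | count := -4 | iter idx=5: | count := -1 | iter turn=0: | count := -3 | iter turn=1: | count := -5 | iter idx=6: | count := -1 | iter turn=0: | count := -3 | iter turn=1: | count := -5 | result 0
eval_b: total := 0 | (((-limit) - total) == (total * 1)): true | total := -3 | count := 1 | iter idx=3: | count := 2 | iter turn=0: | count := 0 | iter turn=1: | count := -2 | iter idx=4: | count := 0 | iter turn=0: | count := -2 | iter turn=1: | count := -4 | iter idx=5: | count := -1 | iter turn=0: | count := -3 | iter turn=1: | count := -5 | iter idx=6: | count := -1 | iter turn=0: | count := -3 | iter turn=1: | count := -5 | result 15
verdict: not equivalent; witness: base=-2, step=-3, limit=0


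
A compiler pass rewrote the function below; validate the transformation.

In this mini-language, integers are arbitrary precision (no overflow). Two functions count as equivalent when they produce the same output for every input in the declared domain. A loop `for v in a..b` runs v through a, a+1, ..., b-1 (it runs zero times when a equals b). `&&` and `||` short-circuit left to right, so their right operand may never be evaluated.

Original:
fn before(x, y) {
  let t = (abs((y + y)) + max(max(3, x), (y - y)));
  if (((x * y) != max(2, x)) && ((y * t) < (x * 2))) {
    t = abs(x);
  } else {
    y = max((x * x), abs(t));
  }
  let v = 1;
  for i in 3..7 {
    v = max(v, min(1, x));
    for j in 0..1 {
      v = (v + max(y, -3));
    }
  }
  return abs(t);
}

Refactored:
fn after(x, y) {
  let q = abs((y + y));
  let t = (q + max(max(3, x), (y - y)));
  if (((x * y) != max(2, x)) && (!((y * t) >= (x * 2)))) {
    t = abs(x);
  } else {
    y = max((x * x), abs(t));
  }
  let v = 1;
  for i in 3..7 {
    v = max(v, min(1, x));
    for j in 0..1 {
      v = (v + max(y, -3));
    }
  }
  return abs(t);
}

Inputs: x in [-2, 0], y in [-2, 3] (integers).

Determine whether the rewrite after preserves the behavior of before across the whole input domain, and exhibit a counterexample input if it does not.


The two are interchangeable: comparison usage differs; and local variable names differ; and statement counts differ; and boolean connective usage differs, and every declared input agrees.
As a probe, take x=0, y=0: before runs t=3, then (((x * y) != max(2, x)) && ((y * t) < (x * 2))) is false, then y=3, then v=1, then (i=3), then v=1, then (j=0), then v=4, then (i=4), then v=4, then (j=0), then v=7, then (i=5), then v=7, then (j=0), then v=10, then (i=6), then v=10, then (j=0), then v=13, then returns 3; after runs q=0, then t=3, then (((x * y) != max(2, x)) && (!((y * t) >= (x * 2)))) is false, then y=3, then v=1, then (i=3), then v=1, then (j=0), then v=4, then (i=4), then v=4, then (j=0), then v=7, then (i=5), then v=7, then (j=0), then v=10, then (i=6), then v=10, then (j=0), then v=13, then returns 3; both end at 3.
Every one of the 18 inputs gives matching results.
verdict: equivalent


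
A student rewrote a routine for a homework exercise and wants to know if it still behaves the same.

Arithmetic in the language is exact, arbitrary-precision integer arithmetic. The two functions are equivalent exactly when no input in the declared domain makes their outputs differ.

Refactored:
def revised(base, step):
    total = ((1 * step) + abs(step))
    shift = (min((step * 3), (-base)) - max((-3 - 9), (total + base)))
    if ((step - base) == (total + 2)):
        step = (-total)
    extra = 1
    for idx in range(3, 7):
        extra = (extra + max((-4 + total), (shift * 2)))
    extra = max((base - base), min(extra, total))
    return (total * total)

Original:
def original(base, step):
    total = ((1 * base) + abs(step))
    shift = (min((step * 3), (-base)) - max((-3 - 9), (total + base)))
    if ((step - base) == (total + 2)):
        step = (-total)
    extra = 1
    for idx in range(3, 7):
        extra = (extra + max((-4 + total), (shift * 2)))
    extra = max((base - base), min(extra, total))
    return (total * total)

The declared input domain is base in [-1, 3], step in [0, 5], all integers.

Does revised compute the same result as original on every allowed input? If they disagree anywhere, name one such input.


Input base=-1, step=0: 1 from original versus 0 from revised.
verdict: not equivalent; witness: base=-1, step=0


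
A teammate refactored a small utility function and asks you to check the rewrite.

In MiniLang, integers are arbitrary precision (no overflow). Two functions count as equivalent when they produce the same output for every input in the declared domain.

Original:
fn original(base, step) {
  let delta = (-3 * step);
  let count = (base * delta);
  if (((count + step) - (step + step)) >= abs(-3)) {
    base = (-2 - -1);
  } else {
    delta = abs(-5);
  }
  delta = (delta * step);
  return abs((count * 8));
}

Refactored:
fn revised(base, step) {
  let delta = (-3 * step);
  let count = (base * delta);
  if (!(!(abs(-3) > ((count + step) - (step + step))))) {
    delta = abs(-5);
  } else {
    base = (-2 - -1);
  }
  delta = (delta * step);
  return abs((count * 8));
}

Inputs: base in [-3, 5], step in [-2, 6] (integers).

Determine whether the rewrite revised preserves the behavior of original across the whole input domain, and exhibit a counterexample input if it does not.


The two versions differ — the changes include comparison usage differs; also boolean connective usage differs.
Tracing base=4, step=0: original: delta becomes 0; next count becomes 0; next (((count + step) - (step + step)) >= abs(-3)) evaluates to false; next delta becomes 5; next delta becomes 0; next final value 0 | revised: delta becomes 0; next count becomes 0; next (!(!(abs(-3) > ((count + step) - (step + step))))) evaluates to true; next delta becomes 5; next delta becomes 0; next final value 0 — matching result 0.
Across all 81 domain points the two functions coincide.
verdict: equivalent


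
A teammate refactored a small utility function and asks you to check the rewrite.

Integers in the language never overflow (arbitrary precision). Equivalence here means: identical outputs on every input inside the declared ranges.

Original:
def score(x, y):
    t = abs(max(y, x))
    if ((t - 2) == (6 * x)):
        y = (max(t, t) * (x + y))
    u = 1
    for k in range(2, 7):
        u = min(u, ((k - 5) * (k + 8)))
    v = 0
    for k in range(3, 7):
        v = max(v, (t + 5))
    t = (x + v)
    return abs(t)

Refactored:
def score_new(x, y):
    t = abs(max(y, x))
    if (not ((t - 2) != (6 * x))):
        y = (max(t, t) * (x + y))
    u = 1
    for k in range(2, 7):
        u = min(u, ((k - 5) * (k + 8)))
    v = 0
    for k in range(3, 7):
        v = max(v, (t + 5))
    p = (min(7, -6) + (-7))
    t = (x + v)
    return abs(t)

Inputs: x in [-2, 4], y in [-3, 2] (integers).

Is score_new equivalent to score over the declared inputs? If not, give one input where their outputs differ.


Behavior is preserved: although constant usage differs; also comparison usage differs; also boolean connective usage differs; also statement counts differ; also local variable names differ; also arithmetic usage differs; also min/max/abs usage differs, the outputs never diverge.
As a probe, take x=-2, y=-2: score runs t=2, then ((t - 2) == (6 * x)) is false, then u=1, then (k=2), then u=-30, then (k=3), then u=-30, then (k=4), then u=-30, then (k=5), then u=-30, then (k=6), then u=-30, then v=0, then (k=3), then v=7, then (k=4), then v=7, then (k=5), then v=7, then (k=6), then v=7, then t=5, then returns 5; score_new runs t=2, then (not ((t - 2) != (6 * x))) is false, then u=1, then (k=2), then u=-30, then (k=3), then u=-30, then (k=4), then u=-30, then (k=5), then u=-30, then (k=6), then u=-30, then v=0, then (k=3), then v=7, then (k=4), then v=7, then (k=5), then v=7, then (k=6), then v=7, then p=-13, then t=5, then returns 5; both end at 5.
Across all 42 domain points the two functions coincide.
verdict: equivalent


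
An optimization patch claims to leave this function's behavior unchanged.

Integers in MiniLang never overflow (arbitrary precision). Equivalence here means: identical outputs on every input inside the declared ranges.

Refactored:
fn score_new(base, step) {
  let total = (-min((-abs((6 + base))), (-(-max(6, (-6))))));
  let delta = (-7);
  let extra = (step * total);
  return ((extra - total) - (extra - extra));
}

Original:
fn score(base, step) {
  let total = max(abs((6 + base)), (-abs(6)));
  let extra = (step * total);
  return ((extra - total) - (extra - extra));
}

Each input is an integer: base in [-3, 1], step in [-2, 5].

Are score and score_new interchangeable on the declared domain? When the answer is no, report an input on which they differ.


Reading the diff, among the changes: local variable names differ, and constant usage differs, and min/max/abs usage differs, and statement counts differ.
Tracing base=0, step=3: score: total := 6 | extra := 18 | result 12 | score_new: total := 6 | delta := -7 | extra := 18 | result 12 — matching result 12.
Every one of the 40 inputs gives matching results.
verdict: equivalent


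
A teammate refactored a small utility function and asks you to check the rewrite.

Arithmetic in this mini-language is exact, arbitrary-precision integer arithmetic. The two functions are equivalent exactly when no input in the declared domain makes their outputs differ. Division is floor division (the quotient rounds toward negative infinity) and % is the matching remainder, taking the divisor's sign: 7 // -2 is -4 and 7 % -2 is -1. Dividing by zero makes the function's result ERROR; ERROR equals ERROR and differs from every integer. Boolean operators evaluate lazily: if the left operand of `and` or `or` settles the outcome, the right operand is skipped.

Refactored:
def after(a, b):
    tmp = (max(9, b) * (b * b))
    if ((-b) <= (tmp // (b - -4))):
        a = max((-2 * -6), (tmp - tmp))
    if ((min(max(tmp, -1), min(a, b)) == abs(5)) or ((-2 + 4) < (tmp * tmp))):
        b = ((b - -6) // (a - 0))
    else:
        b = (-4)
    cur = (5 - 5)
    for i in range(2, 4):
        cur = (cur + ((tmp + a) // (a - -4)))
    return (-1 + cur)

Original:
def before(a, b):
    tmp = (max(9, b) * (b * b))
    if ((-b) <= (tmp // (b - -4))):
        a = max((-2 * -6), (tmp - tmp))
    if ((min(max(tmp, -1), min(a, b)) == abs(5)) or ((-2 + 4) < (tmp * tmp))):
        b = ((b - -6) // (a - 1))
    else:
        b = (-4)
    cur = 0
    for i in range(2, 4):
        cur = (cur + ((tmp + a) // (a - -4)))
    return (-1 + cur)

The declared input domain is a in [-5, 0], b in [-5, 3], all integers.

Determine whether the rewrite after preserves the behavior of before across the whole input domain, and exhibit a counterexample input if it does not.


Take a=0, b=-5.
before: tmp = 225; ((-b) <= (tmp // (b - -4))) -> false; ((min(max(tmp, -1), min(a, b)) == abs(5)) or ((-2 + 4) < (tmp * tmp))) -> true; b = -1; cur = 0; [i=2]; cur = 56; [i=3]; cur = 112; return 111
after: tmp = 225; ((-b) <= (tmp // (b - -4))) -> false; ((min(max(tmp, -1), min(a, b)) == abs(5)) or ((-2 + 4) < (tmp * tmp))) -> true; division by zero -> ERROR
111 and ERROR differ, so these are not the same function on this domain.
verdict: not equivalent; witness: a=0, b=-5


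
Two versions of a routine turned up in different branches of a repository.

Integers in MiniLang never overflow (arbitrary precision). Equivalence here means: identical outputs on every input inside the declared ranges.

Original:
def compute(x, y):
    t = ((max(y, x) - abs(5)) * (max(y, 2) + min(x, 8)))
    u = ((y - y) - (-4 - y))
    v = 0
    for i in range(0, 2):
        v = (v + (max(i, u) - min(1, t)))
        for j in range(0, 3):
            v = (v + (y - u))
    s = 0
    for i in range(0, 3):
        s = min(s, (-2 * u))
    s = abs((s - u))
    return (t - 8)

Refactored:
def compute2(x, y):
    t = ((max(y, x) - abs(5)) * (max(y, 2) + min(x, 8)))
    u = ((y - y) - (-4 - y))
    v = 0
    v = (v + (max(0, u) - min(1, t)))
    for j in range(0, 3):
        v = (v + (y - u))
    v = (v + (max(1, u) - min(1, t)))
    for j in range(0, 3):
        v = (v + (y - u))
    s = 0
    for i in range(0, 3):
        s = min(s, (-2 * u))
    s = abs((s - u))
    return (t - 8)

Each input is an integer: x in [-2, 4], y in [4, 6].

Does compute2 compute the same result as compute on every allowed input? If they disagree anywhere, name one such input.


Equivalent — the differences include loop structure differs, plus min/max/abs usage differs, plus statement counts differ, plus arithmetic usage differs, plus constant usage differs, yet no declared input distinguishes the two.
Spot check at x=4, y=5 — compute: t := 0 | u := 9 | v := 0 | iter i=0: | v := 9 | iter j=0: | v := 5 | iter j=1: | v := 1 | iter j=2: | v := -3 | iter i=1: | v := 6 | iter j=0: | v := 2 | iter j=1: | v := -2 | iter j=2: | v := -6 | s := 0 | iter i=0: | s := -18 | iter i=1: | s := -18 | iter i=2: | s := -18 | s := 27 | result -8. compute2: t := 0 | u := 9 | v := 0 | v := 9 | iter j=0: | v := 5 | iter j=1: | v := 1 | iter j=2: | v := -3 | v := 6 | iter j=0: | v := 2 | iter j=1: | v := -2 | iter j=2: | v := -6 | s := 0 | iter i=0: | s := -18 | iter i=1: | s := -18 | iter i=2: | s := -18 | s := 27 | result -8. Both give -8.
Sweeping the whole domain (21 inputs) finds no disagreement.
verdict: equivalent


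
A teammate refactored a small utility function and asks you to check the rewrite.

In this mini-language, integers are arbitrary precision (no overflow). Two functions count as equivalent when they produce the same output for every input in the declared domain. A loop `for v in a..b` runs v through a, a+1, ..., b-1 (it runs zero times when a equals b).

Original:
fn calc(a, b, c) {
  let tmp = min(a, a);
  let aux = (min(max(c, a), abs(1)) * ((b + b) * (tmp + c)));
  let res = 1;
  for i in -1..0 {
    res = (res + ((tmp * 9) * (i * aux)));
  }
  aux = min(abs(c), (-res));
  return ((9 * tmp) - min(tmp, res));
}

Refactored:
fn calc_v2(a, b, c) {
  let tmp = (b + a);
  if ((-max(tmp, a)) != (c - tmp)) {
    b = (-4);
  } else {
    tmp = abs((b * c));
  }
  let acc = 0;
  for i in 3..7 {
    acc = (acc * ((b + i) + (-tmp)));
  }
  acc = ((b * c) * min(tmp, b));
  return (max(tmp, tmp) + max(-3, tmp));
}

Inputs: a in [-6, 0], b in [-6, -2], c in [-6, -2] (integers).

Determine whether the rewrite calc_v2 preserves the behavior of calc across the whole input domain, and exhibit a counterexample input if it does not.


Evaluate both at a=-6, b=-6, c=-6.
calc: tmp=-6, then aux=-864, then res=1, then (i=-1), then res=-46655, then aux=6, then returns 46601
calc_v2: tmp=-12, then ((-max(tmp, a)) != (c - tmp)) is false, then tmp=36, then acc=0, then (i=3), then acc=0, then (i=4), then acc=0, then (i=5), then acc=0, then (i=6), then acc=0, then acc=-216, then returns 72
46601 vs 72 — the two versions disagree here.
verdict: not equivalent; witness: a=-6, b=-6, c=-6


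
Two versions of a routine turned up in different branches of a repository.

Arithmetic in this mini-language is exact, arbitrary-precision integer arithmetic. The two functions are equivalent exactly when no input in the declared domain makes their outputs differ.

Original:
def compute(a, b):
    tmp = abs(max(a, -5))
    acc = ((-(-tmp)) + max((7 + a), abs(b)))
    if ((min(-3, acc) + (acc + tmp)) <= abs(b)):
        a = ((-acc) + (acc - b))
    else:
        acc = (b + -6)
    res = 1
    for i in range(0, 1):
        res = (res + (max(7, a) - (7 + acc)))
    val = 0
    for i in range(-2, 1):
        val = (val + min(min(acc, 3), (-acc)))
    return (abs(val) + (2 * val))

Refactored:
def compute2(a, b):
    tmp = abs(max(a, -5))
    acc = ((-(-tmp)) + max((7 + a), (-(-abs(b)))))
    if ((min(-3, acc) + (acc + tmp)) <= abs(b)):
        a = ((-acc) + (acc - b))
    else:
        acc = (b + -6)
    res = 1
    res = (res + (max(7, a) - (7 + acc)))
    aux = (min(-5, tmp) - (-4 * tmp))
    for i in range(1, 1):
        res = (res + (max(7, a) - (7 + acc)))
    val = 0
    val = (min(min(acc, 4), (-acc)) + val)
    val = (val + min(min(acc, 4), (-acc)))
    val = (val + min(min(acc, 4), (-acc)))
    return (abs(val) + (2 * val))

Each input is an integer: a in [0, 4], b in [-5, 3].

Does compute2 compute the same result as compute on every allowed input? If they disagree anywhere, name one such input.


The edit looks behavioral (`3` became `4`), but over these ranges it never changes the outcome; all 45 inputs agree.
verdict: equivalent


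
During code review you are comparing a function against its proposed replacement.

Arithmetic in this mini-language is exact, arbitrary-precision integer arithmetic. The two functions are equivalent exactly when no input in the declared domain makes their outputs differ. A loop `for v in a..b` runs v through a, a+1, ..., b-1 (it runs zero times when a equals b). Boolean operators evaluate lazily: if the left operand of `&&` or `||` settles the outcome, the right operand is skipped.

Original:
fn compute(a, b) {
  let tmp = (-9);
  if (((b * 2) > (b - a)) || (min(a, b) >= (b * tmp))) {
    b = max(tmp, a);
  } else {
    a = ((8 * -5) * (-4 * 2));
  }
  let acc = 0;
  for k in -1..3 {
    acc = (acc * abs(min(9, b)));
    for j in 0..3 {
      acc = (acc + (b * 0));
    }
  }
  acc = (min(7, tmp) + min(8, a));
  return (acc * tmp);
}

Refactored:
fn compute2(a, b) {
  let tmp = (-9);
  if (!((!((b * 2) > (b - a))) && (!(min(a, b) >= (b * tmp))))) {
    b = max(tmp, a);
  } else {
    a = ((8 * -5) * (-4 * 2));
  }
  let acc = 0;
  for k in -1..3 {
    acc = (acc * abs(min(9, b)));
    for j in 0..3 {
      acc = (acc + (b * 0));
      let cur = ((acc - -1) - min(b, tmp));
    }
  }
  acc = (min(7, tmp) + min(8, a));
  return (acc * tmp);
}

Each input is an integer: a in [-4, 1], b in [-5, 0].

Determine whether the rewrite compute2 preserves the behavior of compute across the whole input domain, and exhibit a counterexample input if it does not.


Reading the diff, among the changes: local variable names differ, min/max/abs usage differs, statement counts differ, arithmetic usage differs, boolean connective usage differs, constant usage differs.
One worked example (a=-4, b=-4) — compute: tmp = -9; (((b * 2) > (b - a)) || (min(a, b) >= (b * tmp))) -> false; a = 320; acc = 0; [k=-1]; acc = 0; [j=0]; acc = 0; [j=1]; acc = 0; [j=2]; acc = 0; [k=0]; acc = 0; [j=0]; acc = 0; [j=1]; acc = 0; [j=2]; acc = 0; [k=1]; acc = 0; [j=0]; acc = 0; [j=1]; acc = 0; [j=2]; acc = 0; [k=2]; acc = 0; [j=0]; acc = 0; [j=1]; acc = 0; [j=2]; acc = 0; acc = -1; return 9; compute2: tmp = -9; (!((!((b * 2) > (b - a))) && (!(min(a, b) >= (b * tmp))))) -> false; a = 320; acc = 0; [k=-1]; acc = 0; [j=0]; acc = 0; cur = 10; [j=1]; acc = 0; cur = 10; [j=2]; acc = 0; cur = 10; [k=0]; acc = 0; [j=0]; acc = 0; cur = 10; [j=1]; acc = 0; cur = 10; [j=2]; acc = 0; cur = 10; [k=1]; acc = 0; [j=0]; acc = 0; cur = 10; [j=1]; acc = 0; cur = 10; [j=2]; acc = 0; cur = 10; [k=2]; acc = 0; [j=0]; acc = 0; cur = 10; [j=1]; acc = 0; cur = 10; [j=2]; acc = 0; cur = 10; acc = -1; return 9; agreement on 9.
Checked all 36 inputs in the declared domain: the outputs agree on every one.
verdict: equivalent


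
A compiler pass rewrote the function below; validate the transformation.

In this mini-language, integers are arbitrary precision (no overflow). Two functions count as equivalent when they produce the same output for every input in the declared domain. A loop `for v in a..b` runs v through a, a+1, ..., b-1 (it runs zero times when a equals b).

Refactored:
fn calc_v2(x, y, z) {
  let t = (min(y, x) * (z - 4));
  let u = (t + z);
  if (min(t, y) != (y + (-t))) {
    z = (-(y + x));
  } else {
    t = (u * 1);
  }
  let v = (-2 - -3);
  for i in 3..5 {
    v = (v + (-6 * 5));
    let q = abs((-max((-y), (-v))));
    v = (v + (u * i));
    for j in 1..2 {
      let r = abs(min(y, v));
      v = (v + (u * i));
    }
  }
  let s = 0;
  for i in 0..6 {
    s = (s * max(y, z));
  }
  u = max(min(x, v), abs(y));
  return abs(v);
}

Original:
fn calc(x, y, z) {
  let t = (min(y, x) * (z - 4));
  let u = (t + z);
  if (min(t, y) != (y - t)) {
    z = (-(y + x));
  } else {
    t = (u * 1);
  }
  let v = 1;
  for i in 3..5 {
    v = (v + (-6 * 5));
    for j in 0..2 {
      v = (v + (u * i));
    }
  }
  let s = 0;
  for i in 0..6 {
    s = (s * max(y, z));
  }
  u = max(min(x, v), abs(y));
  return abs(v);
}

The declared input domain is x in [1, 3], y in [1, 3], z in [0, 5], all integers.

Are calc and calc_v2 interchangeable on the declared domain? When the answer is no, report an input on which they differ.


Comparing the listings, the differences include: min/max/abs usage differs, plus statement counts differ, plus loop structure differs, plus constant usage differs, plus arithmetic usage differs, plus local variable names differ.
As a probe, take x=1, y=2, z=1: calc runs t=-3, then u=-2, then (min(t, y) != (y - t)) is true, then z=-3, then v=1, then (i=3), then v=-29, then (j=0), then v=-35, then (j=1), then v=-41, then (i=4), then v=-71, then (j=0), then v=-79, then (j=1), then v=-87, then s=0, then (i=0), then s=0, then (i=1), then s=0, then (i=2), then s=0, then (i=3), then s=0, then (i=4), then s=0, then (i=5), then s=0, then u=2, then returns 87; calc_v2 runs t=-3, then u=-2, then (min(t, y) != (y + (-t))) is true, then z=-3, then v=1, then (i=3), then v=-29, then q=29, then v=-35, then (j=1), then r=35, then v=-41, then (i=4), then v=-71, then q=71, then v=-79, then (j=1), then r=79, then v=-87, then s=0, then (i=0), then s=0, then (i=1), then s=0, then (i=2), then s=0, then (i=3), then s=0, then (i=4), then s=0, then (i=5), then s=0, then u=2, then returns 87; both end at 87.
Sweeping the whole domain (54 inputs) finds no disagreement.
verdict: equivalent


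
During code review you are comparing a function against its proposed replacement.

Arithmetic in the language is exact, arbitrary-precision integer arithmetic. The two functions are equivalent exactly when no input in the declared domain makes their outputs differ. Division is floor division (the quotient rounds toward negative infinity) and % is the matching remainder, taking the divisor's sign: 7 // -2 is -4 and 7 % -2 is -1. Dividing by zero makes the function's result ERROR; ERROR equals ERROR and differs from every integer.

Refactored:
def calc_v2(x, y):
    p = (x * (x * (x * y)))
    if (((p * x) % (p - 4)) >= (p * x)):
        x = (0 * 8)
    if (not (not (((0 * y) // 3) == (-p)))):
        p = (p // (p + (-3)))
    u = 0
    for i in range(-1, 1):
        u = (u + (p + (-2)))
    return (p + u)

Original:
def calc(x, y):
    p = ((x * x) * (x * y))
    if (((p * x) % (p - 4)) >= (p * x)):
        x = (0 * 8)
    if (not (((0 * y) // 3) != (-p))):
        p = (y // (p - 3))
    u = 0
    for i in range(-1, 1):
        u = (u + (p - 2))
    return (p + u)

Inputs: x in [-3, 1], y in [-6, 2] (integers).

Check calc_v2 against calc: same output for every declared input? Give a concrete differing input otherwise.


Evaluate both at x=0, y=-6.
calc: p=0, then (((p * x) % (p - 4)) >= (p * x)) is true, then x=0, then (not (((0 * y) // 3) != (-p))) is true, then p=2, then u=0, then (i=-1), then u=0, then (i=0), then u=0, then returns 2
calc_v2: p=0, then (((p * x) % (p - 4)) >= (p * x)) is true, then x=0, then (not (not (((0 * y) // 3) == (-p)))) is true, then p=0, then u=0, then (i=-1), then u=-2, then (i=0), then u=-4, then returns -4
2 and -4 differ, so these are not the same function on this domain.
verdict: not equivalent; witness: x=0, y=-6


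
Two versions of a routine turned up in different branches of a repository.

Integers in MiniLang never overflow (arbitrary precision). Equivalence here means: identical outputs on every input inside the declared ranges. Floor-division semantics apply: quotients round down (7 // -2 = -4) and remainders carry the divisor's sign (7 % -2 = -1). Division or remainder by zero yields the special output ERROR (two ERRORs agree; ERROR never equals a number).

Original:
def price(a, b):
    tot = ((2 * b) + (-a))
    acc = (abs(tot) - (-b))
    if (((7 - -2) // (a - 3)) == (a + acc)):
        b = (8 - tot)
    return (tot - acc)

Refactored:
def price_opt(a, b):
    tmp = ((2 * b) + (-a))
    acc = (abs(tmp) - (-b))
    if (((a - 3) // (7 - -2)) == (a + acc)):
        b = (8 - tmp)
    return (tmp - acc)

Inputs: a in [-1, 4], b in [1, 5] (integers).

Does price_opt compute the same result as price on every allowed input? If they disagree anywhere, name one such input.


At a=3, b=1: price gives ERROR, price_opt gives -3.
verdict: not equivalent; witness: a=3, b=1


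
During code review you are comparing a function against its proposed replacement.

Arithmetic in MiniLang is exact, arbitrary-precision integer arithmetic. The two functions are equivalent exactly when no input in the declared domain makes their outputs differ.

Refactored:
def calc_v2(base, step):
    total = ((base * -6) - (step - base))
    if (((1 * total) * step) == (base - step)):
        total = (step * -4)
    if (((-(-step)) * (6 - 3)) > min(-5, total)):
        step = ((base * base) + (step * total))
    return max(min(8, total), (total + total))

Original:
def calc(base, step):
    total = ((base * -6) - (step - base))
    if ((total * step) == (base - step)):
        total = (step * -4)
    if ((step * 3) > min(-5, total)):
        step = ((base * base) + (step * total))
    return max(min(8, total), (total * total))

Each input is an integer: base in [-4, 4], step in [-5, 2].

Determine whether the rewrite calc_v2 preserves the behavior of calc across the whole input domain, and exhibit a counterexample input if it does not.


On input base=-4, step=-5, calc returns 625 while calc_v2 returns 50.
verdict: not equivalent; witness: base=-4, step=-5


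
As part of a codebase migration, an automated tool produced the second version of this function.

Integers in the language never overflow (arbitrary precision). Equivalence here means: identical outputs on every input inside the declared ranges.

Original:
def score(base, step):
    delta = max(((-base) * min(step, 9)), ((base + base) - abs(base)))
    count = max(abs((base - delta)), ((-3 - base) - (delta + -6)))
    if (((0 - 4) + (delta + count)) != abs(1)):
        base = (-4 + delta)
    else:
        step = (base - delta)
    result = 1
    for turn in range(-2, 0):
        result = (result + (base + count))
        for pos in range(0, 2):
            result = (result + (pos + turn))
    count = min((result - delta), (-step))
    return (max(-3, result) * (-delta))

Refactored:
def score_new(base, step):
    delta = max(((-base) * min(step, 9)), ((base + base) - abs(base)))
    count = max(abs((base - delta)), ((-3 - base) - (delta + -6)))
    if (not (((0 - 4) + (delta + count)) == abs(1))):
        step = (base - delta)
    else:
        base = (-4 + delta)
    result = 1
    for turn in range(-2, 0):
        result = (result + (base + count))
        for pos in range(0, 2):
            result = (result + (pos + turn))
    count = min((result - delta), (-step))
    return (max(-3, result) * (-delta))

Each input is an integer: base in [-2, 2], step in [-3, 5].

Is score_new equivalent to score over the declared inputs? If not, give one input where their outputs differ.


On input base=-2, step=-3, score returns 90 while score_new returns -6.
verdict: not equivalent; witness: base=-2, step=-3


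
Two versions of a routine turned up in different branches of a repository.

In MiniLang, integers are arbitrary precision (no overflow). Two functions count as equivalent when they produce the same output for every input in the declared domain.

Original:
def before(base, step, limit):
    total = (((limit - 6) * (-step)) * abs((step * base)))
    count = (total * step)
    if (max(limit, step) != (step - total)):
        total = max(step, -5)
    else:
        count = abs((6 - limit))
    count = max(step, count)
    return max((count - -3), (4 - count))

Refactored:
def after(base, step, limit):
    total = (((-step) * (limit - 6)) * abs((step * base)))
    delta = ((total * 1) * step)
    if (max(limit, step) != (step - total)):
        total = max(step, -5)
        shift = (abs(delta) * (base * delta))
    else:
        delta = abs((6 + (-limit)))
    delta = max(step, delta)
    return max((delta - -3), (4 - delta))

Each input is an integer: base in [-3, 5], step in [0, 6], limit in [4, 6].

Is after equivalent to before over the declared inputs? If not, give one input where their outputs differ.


Side by side, the visible changes include: arithmetic usage differs, and min/max/abs usage differs, and statement counts differ, and constant usage differs, and local variable names differ.
One worked example (base=4, step=6, limit=5) — before: total := 144 | count := 864 | (max(limit, step) != (step - total)): true | total := 6 | count := 864 | result 867; after: total := 144 | delta := 864 | (max(limit, step) != (step - total)): true | total := 6 | shift := 2985984 | delta := 864 | result 867; agreement on 867.
Sweeping the whole domain (189 inputs) finds no disagreement.
verdict: equivalent


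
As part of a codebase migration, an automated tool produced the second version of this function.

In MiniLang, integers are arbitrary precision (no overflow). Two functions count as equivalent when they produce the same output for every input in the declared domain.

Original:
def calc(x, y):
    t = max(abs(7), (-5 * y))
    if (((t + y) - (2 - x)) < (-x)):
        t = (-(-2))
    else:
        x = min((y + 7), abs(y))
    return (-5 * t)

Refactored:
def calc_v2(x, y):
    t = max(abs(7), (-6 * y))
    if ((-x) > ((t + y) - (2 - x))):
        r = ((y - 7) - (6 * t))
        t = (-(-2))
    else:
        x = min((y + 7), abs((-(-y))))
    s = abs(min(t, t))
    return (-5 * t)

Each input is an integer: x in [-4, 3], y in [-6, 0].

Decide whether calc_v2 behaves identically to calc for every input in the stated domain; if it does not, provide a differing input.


Try x=-4, y=-6.
calc: t becomes 30; next (((t + y) - (2 - x)) < (-x)) evaluates to false; next x becomes 1; next final value -150
calc_v2: t becomes 36; next ((-x) > ((t + y) - (2 - x))) evaluates to false; next x becomes 1; next s becomes 36; next final value -180
-150 != -180, so the rewrite changes behavior.
verdict: not equivalent; witness: x=-4, y=-6


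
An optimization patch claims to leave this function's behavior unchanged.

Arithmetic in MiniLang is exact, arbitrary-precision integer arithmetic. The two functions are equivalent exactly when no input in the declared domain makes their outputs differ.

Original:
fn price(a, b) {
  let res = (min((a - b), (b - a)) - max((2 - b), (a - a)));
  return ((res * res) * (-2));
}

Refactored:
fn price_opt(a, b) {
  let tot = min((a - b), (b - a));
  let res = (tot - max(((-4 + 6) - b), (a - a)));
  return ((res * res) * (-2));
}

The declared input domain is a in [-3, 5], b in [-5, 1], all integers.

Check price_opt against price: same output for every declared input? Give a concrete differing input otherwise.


The two are interchangeable: arithmetic usage differs, local variable names differ, statement counts differ, constant usage differs, and every declared input agrees.
Spot check at a=-3, b=0 — price: res=-5, then returns -50. price_opt: tot=-3, then res=-5, then returns -50. Both give -50.
Sweeping the whole domain (63 inputs) finds no disagreement.
verdict: equivalent


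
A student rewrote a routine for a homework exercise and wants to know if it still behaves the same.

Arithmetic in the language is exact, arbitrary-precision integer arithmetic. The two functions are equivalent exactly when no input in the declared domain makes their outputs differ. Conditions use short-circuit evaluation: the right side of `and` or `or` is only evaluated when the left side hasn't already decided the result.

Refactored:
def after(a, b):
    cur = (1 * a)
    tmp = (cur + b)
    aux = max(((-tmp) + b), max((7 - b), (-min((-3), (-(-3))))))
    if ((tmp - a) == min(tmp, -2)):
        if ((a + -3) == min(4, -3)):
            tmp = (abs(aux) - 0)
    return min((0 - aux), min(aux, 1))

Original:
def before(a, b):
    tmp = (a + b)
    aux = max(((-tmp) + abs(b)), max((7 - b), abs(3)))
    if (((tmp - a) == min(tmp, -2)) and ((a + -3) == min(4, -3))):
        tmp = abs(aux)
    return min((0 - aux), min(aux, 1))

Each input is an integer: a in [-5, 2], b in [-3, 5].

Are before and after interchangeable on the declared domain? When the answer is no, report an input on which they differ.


At a=-5, b=-3: before gives -11, after gives -10.
verdict: not equivalent; witness: a=-5, b=-3


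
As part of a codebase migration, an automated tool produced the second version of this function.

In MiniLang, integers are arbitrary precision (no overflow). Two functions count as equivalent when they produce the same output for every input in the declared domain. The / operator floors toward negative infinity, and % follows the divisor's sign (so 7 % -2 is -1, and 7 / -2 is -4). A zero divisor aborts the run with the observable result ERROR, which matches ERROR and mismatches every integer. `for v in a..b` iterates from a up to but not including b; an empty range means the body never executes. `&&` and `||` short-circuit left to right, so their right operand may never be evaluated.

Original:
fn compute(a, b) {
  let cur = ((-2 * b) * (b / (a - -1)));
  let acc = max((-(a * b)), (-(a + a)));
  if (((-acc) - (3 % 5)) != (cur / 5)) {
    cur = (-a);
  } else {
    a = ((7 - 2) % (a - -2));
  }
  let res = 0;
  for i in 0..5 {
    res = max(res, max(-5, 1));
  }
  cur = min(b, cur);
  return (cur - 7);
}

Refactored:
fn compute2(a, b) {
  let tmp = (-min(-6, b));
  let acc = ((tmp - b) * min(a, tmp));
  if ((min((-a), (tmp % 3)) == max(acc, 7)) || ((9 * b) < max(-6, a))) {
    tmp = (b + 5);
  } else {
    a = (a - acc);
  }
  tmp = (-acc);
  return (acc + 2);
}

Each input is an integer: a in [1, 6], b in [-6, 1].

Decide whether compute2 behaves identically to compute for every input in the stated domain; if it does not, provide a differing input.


The rewrite breaks on a=1, b=-6, where the results are -13 and 14.
compute: cur := -36 | acc := 6 | (((-acc) - (3 % 5)) != (cur / 5)): true | cur := -1 | res := 0 | iter i=0: | res := 1 | iter i=1: | res := 1 | iter i=2: | res := 1 | iter i=3: | res := 1 | iter i=4: | res := 1 | cur := -6 | result -13
compute2: tmp := 6 | acc := 12 | ((min((-a), (tmp % 3)) == max(acc, 7)) || ((9 * b) < max(-6, a))): true | tmp := -1 | tmp := -12 | result 14
verdict: not equivalent; witness: a=1, b=-6


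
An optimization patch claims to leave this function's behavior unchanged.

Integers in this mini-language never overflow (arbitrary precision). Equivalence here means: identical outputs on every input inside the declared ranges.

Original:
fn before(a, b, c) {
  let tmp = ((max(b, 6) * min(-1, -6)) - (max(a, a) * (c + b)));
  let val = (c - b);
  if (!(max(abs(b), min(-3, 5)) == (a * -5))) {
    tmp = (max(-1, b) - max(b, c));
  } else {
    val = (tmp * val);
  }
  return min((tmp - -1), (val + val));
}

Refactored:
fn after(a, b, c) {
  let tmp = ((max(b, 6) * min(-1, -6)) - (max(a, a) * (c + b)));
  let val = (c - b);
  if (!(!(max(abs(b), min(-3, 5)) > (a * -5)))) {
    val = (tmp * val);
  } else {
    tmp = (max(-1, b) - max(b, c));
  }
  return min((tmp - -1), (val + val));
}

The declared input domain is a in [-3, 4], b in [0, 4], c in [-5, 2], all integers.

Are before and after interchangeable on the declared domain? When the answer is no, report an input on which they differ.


Try a=0, b=0, c=-5.
before: tmp := -36 | val := -5 | (!(max(abs(b), min(-3, 5)) == (a * -5))): false | val := 180 | result -35
after: tmp := -36 | val := -5 | (!(!(max(abs(b), min(-3, 5)) > (a * -5)))): false | tmp := 0 | result -10
-35 vs -10 — the two versions disagree here.
verdict: not equivalent; witness: a=0, b=0, c=-5


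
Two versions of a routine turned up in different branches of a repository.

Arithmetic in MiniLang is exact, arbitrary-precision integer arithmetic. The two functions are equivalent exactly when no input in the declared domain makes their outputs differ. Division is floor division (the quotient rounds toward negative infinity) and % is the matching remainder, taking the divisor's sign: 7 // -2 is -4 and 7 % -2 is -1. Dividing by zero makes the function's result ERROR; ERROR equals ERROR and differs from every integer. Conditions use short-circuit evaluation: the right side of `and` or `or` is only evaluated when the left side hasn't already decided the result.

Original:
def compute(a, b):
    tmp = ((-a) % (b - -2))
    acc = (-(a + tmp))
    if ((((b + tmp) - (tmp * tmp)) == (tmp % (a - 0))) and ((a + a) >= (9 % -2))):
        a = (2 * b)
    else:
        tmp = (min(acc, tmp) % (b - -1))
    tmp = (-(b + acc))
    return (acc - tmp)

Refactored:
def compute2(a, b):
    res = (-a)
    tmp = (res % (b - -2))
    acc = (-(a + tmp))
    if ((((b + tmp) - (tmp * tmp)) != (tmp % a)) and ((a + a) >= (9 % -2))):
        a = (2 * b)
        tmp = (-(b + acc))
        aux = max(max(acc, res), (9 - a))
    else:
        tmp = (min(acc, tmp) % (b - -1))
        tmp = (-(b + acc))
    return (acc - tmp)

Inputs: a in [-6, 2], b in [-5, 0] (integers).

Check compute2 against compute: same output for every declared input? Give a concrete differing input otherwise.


These are not equivalent — on a=1, b=-1 the outputs split (ERROR vs -3).
compute: tmp becomes 0; next acc becomes -1; next ((((b + tmp) - (tmp * tmp)) == (tmp % (a - 0))) and ((a + a) >= (9 % -2))) evaluates to false; next hits division by zero so the output is ERROR
compute2: res becomes -1; next tmp becomes 0; next acc becomes -1; next ((((b + tmp) - (tmp * tmp)) != (tmp % a)) and ((a + a) >= (9 % -2))) evaluates to true; next a becomes -2; next tmp becomes 2; next aux becomes 11; next final value -3
verdict: not equivalent; witness: a=1, b=-1
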